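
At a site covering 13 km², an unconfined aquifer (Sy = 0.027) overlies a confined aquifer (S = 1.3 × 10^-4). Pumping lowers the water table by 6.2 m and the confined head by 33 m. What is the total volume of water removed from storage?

A = 13 km² = 1.3 × 10^7 m²
Unconfined: ΔV_u = Sy × A × Δh_u = 0.027 × 1.3 × 10^7 × 6.2 = 2.176 × 10^6 m³
Confined: ΔV_c = S × A × Δh_c = 1.3 × 10^-4 × 1.3 × 10^7 × 33 = 55770 m³
Total ΔV = 2.176 × 10^6 + 55770 = 2.232 × 10^6 m³

ΔV ≈ 2.23 × 10^6 m³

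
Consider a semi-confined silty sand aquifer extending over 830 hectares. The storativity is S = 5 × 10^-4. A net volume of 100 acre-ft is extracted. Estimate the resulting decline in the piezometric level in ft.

A = 830 hectares = 8.3 × 10^6 m²
ΔV = 100 acre-ft = 1.233 × 10^5 m³
Δh = ΔV / (S × A) = 1.233 × 10^5 m³ / (5 × 10^-4 × 8.3 × 10^6 m²) = 29.72 m
Δh = 29.72 m = 97.51 ft

Δh ≈ 97.5 ft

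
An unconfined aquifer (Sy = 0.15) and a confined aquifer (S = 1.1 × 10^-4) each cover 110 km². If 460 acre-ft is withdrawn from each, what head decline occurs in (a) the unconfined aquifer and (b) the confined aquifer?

A = 110 km² = 1.1 × 10^8 m²
ΔV = 460 acre-ft = 5.674 × 10^5 m³
Unconfined: Δh_u = ΔV/(Sy·A) = 5.674 × 10^5/(0.15 × 1.1 × 10^8) = 0.03439 m
Confined: Δh_c = ΔV/(S·A) = 5.674 × 10^5/(1.1 × 10^-4 × 1.1 × 10^8) = 46.89 m

Δh_u ≈ 0.0344 m; Δh_c ≈ 46.9 m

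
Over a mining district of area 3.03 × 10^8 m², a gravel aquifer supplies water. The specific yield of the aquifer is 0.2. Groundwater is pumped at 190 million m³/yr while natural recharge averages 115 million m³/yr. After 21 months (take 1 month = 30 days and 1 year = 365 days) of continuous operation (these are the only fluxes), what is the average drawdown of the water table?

Δh ≈ 2.14 m

Net abstraction = 190 − 115 = 75 million m³/yr
Q_net = 75 million m³/yr = 2.055 × 10^5 m³/d
t = 21 months = 630 d
ΔV = Q × t = 2.055 × 10^5 m³/d × 630 d = 1.295 × 10^8 m³
Δh = ΔV / (Sy × A) = 1.295 × 10^8 / (0.2 × 3.03 × 10^8) = 2.136 m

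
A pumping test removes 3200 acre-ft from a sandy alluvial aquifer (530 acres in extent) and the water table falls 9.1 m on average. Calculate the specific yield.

A = 530 acres = 2.145 × 10^6 m²
ΔV = 3200 acre-ft = 3.947 × 10^6 m³
Sy = ΔV / (A × Δh) = 3.947 × 10^6 m³ / (2.145 × 10^6 m² × 9.1 m) = 0.2022

Sy ≈ 0.2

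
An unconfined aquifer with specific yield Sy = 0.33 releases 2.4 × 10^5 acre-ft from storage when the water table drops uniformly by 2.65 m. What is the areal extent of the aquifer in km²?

ΔV = 2.4 × 10^5 acre-ft = 2.96 × 10^8 m³
A = ΔV / (Sy × Δh) = 2.96 × 10^8 / (0.33 × 2.65) = 3.385 × 10^8 m²
A = 3.385 × 10^8 m² = 338.5 km²

A ≈ 339 km²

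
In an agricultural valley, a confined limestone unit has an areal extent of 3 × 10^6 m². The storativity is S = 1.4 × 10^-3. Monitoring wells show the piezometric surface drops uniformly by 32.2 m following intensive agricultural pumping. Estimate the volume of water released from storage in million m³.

ΔV = S × A × Δh = 0.0014 × 3 × 10^6 m² × 32.2 m = 1.352 × 10^5 m³
ΔV = 1.352 × 10^5 m³ = 0.1352 million m³

ΔV ≈ 0.135 million m³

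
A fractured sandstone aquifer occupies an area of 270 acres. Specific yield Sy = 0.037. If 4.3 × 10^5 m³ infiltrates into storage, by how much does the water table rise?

A = 270 acres = 1.093 × 10^6 m²
Δh = ΔV / (Sy × A) = 4.3 × 10^5 m³ / (0.037 × 1.093 × 10^6 m²) = 10.64 m

Δh ≈ 10.6 m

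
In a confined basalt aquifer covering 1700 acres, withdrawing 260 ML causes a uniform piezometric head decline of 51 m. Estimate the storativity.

S ≈ 7.4 × 10^-4

A = 1700 acres = 6.88 × 10^6 m²
ΔV = 260 ML = 2.6 × 10^5 m³
S = ΔV / (A × Δh) = 2.6 × 10^5 m³ / (6.88 × 10^6 m² × 51 m) = 7.41 × 10^-4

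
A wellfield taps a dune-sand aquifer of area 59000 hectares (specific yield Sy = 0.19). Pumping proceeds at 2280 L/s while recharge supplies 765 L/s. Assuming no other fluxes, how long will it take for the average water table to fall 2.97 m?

A = 59000 hectares = 5.9 × 10^8 m²
ΔV = Sy × A × Δh = 0.19 × 5.9 × 10^8 × 2.97 = 3.329 × 10^8 m³
Net withdrawal = 2280 − 765 = 1515 L/s = 1.309 × 10^5 m³/d
t = ΔV / Q = 3.329 × 10^8 m³ / 1.309 × 10^5 m³/d = 2544 d

t ≈ 2540 days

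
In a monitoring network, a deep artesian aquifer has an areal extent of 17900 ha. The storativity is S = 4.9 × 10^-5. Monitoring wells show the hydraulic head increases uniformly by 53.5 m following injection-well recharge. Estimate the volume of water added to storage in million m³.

ΔV ≈ 0.469 million m³

A = 17900 ha = 1.79 × 10^8 m²
ΔV = S × A × Δh = 4.9 × 10^-5 × 1.79 × 10^8 m² × 53.5 m = 4.692 × 10^5 m³
ΔV = 4.692 × 10^5 m³ = 0.4692 million m³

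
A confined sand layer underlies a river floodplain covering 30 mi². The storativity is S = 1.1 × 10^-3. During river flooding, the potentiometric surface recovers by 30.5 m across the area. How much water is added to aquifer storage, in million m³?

ΔV ≈ 2.61 million m³

A = 30 mi² = 7.77 × 10^7 m²
ΔV = S × A × Δh = 0.0011 × 7.77 × 10^7 m² × 30.5 m = 2.607 × 10^6 m³
ΔV = 2.607 × 10^6 m³ = 2.607 million m³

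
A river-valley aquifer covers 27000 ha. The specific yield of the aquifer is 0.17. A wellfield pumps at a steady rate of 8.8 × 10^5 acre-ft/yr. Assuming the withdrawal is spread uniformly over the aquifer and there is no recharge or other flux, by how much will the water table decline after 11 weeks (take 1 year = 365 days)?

A = 27000 ha = 2.7 × 10^8 m²
Q = 8.8 × 10^5 acre-ft/yr = 2.974 × 10^6 m³/d
t = 11 weeks = 77 d
ΔV = Q × t = 2.974 × 10^6 m³/d × 77 d = 2.29 × 10^8 m³
Δh = ΔV / (Sy × A) = 2.29 × 10^8 / (0.17 × 2.7 × 10^8) = 4.989 m

Δh ≈ 4.99 m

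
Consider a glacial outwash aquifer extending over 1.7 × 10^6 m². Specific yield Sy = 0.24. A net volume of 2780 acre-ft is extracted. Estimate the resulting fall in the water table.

Δh ≈ 8.4 m

ΔV = 2780 acre-ft = 3.429 × 10^6 m³
Δh = ΔV / (Sy × A) = 3.429 × 10^6 m³ / (0.24 × 1.7 × 10^6 m²) = 8.405 m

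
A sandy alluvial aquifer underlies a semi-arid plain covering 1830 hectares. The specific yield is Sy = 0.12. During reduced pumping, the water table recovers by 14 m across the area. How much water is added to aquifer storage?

ΔV ≈ 3.07 × 10^7 m³

A = 1830 hectares = 1.83 × 10^7 m²
ΔV = Sy × A × Δh = 0.12 × 1.83 × 10^7 m² × 14 m = 3.074 × 10^7 m³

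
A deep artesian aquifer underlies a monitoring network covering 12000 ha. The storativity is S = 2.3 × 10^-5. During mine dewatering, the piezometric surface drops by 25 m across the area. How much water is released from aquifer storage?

ΔV ≈ 69000 m³

A = 12000 ha = 1.2 × 10^8 m²
ΔV = S × A × Δh = 2.3 × 10^-5 × 1.2 × 10^8 m² × 25 m = 69000 m³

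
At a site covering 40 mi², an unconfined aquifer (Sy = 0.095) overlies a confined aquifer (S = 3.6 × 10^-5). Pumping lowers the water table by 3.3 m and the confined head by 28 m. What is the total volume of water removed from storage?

A = 40 mi² = 1.036 × 10^8 m²
Unconfined: ΔV_u = Sy × A × Δh_u = 0.095 × 1.036 × 10^8 × 3.3 = 3.248 × 10^7 m³
Confined: ΔV_c = S × A × Δh_c = 3.6 × 10^-5 × 1.036 × 10^8 × 28 = 1.044 × 10^5 m³
Total ΔV = 3.248 × 10^7 + 1.044 × 10^5 = 3.258 × 10^7 m³

ΔV ≈ 3.26 × 10^7 m³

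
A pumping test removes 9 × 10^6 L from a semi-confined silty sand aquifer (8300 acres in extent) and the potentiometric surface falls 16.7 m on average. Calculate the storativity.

S ≈ 1.6 × 10^-5

A = 8300 acres = 3.359 × 10^7 m²
ΔV = 9 × 10^6 L = 9000 m³
S = ΔV / (A × Δh) = 9000 m³ / (3.359 × 10^7 m² × 16.7 m) = 1.604 × 10^-5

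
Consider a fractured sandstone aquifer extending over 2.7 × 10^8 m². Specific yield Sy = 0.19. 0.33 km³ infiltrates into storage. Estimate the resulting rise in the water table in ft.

ΔV = 0.33 km³ = 3.3 × 10^8 m³
Δh = ΔV / (Sy × A) = 3.3 × 10^8 m³ / (0.19 × 2.7 × 10^8 m²) = 6.433 m
Δh = 6.433 m = 21.1 ft

Δh ≈ 21.1 ft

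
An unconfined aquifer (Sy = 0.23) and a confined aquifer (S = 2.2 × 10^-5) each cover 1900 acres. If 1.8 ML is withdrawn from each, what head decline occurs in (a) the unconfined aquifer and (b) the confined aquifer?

Δh_u ≈ 0.00102 m; Δh_c ≈ 10.6 m

A = 1900 acres = 7.689 × 10^6 m²
ΔV = 1.8 ML = 1800 m³
Unconfined: Δh_u = ΔV/(Sy·A) = 1800/(0.23 × 7.689 × 10^6) = 0.001018 m
Confined: Δh_c = ΔV/(S·A) = 1800/(2.2 × 10^-5 × 7.689 × 10^6) = 10.64 m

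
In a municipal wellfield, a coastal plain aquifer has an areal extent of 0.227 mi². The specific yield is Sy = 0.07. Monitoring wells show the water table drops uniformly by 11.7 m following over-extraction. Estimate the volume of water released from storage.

A = 0.227 mi² = 5.879 × 10^5 m²
ΔV = Sy × A × Δh = 0.07 × 5.879 × 10^5 m² × 11.7 m = 4.815 × 10^5 m³

ΔV ≈ 4.82 × 10^5 m³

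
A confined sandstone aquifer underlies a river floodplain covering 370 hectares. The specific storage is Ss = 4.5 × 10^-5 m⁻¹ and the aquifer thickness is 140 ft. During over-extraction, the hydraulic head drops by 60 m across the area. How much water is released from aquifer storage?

ΔV ≈ 4.26 × 10^5 m³

b = 140 ft = 42.67 m
S = Ss × b = 4.5 × 10^-5 m⁻¹ × 42.67 m = 1.92 × 10^-3
A = 370 hectares = 3.7 × 10^6 m²
ΔV = S × A × Δh = 0.00192 × 3.7 × 10^6 m² × 60 m = 4.263 × 10^5 m³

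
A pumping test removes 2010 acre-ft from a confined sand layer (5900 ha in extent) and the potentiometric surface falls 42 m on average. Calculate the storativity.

S ≈ 1 × 10^-3

A = 5900 ha = 5.9 × 10^7 m²
ΔV = 2010 acre-ft = 2.479 × 10^6 m³
S = ΔV / (A × Δh) = 2.479 × 10^6 m³ / (5.9 × 10^7 m² × 42 m) = 0.001001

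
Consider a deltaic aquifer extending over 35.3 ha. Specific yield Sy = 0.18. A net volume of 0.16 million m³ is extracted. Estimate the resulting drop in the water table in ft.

Δh ≈ 8.26 ft

A = 35.3 ha = 3.53 × 10^5 m²
ΔV = 0.16 million m³ = 1.6 × 10^5 m³
Δh = ΔV / (Sy × A) = 1.6 × 10^5 m³ / (0.18 × 3.53 × 10^5 m²) = 2.518 m
Δh = 2.518 m = 8.261 ft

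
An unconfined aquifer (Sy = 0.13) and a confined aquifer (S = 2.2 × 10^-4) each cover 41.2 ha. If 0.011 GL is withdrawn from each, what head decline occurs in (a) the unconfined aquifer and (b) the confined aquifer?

Δh_u ≈ 0.205 m; Δh_c ≈ 121 m

A = 41.2 ha = 4.12 × 10^5 m²
ΔV = 0.011 GL = 11000 m³
Unconfined: Δh_u = ΔV/(Sy·A) = 11000/(0.13 × 4.12 × 10^5) = 0.2054 m
Confined: Δh_c = ΔV/(S·A) = 11000/(2.2 × 10^-4 × 4.12 × 10^5) = 121.4 m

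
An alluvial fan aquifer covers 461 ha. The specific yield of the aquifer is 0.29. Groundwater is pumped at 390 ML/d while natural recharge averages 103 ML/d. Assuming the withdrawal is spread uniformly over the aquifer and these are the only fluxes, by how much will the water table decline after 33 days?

Δh ≈ 7.08 m

A = 461 ha = 4.61 × 10^6 m²
Net abstraction = 390 − 103 = 287 ML/d
Q_net = 287 ML/d = 2.87 × 10^5 m³/d
ΔV = Q × t = 2.87 × 10^5 m³/d × 33 d = 9.471 × 10^6 m³
Δh = ΔV / (Sy × A) = 9.471 × 10^6 / (0.29 × 4.61 × 10^6) = 7.084 m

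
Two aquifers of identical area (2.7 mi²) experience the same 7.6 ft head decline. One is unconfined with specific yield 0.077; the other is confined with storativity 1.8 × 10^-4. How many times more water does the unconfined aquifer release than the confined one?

ΔV_u / ΔV_c ≈ 428

A = 2.7 mi² = 6.993 × 10^6 m²
Δh = 7.6 ft = 2.316 m
Unconfined: ΔV_u = Sy × A × Δh = 0.077 × 6.993 × 10^6 × 2.316 = 1.247 × 10^6 m³
Confined: ΔV_c = S × A × Δh = 1.8 × 10^-4 × 6.993 × 10^6 × 2.316 = 2916 m³
Ratio = ΔV_u / ΔV_c = Sy / S = 0.077 / 1.8 × 10^-4 = 427.8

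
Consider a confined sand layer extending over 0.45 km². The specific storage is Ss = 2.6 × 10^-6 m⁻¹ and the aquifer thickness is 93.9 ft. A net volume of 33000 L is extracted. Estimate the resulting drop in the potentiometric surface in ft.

Δh ≈ 3.23 ft

b = 93.9 ft = 28.62 m
S = Ss × b = 2.6 × 10^-6 m⁻¹ × 28.62 m = 7.441 × 10^-5
A = 0.45 km² = 4.5 × 10^5 m²
ΔV = 33000 L = 33 m³
Δh = ΔV / (S × A) = 33 m³ / (7.441 × 10^-5 × 4.5 × 10^5 m²) = 0.9855 m
Δh = 0.9855 m = 3.233 ft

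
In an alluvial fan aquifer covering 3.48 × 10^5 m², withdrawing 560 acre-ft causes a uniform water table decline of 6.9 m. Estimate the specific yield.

ΔV = 560 acre-ft = 6.907 × 10^5 m³
Sy = ΔV / (A × Δh) = 6.907 × 10^5 m³ / (3.48 × 10^5 m² × 6.9 m) = 0.2877

Sy ≈ 0.29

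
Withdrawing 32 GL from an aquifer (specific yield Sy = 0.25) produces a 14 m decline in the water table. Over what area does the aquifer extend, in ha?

ΔV = 32 GL = 3.2 × 10^7 m³
A = ΔV / (Sy × Δh) = 3.2 × 10^7 / (0.25 × 14) = 9.143 × 10^6 m²
A = 9.143 × 10^6 m² = 914.3 ha

A ≈ 914 ha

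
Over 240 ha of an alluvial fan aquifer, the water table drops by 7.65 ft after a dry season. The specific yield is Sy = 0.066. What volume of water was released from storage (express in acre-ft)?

A = 240 ha = 2.4 × 10^6 m²
Δh = 7.65 ft = 2.332 m
ΔV = Sy × A × Δh = 0.066 × 2.4 × 10^6 m² × 2.332 m = 3.693 × 10^5 m³
ΔV = 3.693 × 10^5 m³ = 299.4 acre-ft

ΔV ≈ 299 acre-ft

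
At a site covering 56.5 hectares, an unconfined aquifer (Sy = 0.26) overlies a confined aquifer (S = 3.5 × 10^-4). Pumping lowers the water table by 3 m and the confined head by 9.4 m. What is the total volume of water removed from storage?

ΔV ≈ 4.43 × 10^5 m³

A = 56.5 hectares = 5.65 × 10^5 m²
Unconfined: ΔV_u = Sy × A × Δh_u = 0.26 × 5.65 × 10^5 × 3 = 4.407 × 10^5 m³
Confined: ΔV_c = S × A × Δh_c = 3.5 × 10^-4 × 5.65 × 10^5 × 9.4 = 1859 m³
Total ΔV = 4.407 × 10^5 + 1859 = 4.426 × 10^5 m³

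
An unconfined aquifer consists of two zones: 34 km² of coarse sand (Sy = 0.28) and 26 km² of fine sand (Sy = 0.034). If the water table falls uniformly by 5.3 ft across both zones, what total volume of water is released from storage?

A₁ = 34 km² = 3.4 × 10^7 m²; A₂ = 26 km² = 2.6 × 10^7 m²
Δh = 5.3 ft = 1.615 m
ΔV₁ = 0.28 × 3.4 × 10^7 × 1.615 = 1.538 × 10^7 m³
ΔV₂ = 0.034 × 2.6 × 10^7 × 1.615 = 1.428 × 10^6 m³
ΔV = ΔV₁ + ΔV₂ = 1.681 × 10^7 m³

ΔV ≈ 1.68 × 10^7 m³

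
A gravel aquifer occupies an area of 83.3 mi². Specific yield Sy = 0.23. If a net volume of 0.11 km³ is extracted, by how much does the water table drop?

A = 83.3 mi² = 2.157 × 10^8 m²
ΔV = 0.11 km³ = 1.1 × 10^8 m³
Δh = ΔV / (Sy × A) = 1.1 × 10^8 m³ / (0.23 × 2.157 × 10^8 m²) = 2.217 m

Δh ≈ 2.22 m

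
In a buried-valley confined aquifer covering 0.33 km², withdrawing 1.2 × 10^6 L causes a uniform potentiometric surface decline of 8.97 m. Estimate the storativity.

S ≈ 4.1 × 10^-4

A = 0.33 km² = 3.3 × 10^5 m²
ΔV = 1.2 × 10^6 L = 1200 m³
S = ΔV / (A × Δh) = 1200 m³ / (3.3 × 10^5 m² × 8.97 m) = 4.054 × 10^-4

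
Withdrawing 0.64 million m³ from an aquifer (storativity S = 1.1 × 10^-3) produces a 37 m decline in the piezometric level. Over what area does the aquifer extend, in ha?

ΔV = 0.64 million m³ = 6.4 × 10^5 m³
A = ΔV / (S × Δh) = 6.4 × 10^5 / (0.0011 × 37) = 1.572 × 10^7 m²
A = 1.572 × 10^7 m² = 1572 ha

A ≈ 1570 ha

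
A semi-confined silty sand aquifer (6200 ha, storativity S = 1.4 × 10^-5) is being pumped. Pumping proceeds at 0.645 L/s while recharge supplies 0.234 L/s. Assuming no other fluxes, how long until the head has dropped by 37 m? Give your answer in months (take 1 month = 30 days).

t ≈ 30.1 months

A = 6200 ha = 6.2 × 10^7 m²
ΔV = S × A × Δh = 1.4 × 10^-5 × 6.2 × 10^7 × 37 = 32120 m³
Net withdrawal = 0.645 − 0.234 = 0.411 L/s = 35.51 m³/d
t = ΔV / Q = 32120 m³ / 35.51 m³/d = 904.4 d
t = 904.4 d ≈ 30.15 months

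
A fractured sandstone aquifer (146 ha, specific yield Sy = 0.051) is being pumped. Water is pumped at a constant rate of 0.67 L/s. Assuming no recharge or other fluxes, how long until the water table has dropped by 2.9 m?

t ≈ 3730 days

A = 146 ha = 1.46 × 10^6 m²
ΔV = Sy × A × Δh = 0.051 × 1.46 × 10^6 × 2.9 = 2.159 × 10^5 m³
Q = 0.67 L/s = 57.89 m³/d
t = ΔV / Q = 2.159 × 10^5 m³ / 57.89 m³/d = 3730 d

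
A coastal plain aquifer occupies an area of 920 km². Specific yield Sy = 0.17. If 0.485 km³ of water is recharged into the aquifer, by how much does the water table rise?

Δh ≈ 3.1 m

A = 920 km² = 9.2 × 10^8 m²
ΔV = 0.485 km³ = 4.85 × 10^8 m³
Δh = ΔV / (Sy × A) = 4.85 × 10^8 m³ / (0.17 × 9.2 × 10^8 m²) = 3.101 m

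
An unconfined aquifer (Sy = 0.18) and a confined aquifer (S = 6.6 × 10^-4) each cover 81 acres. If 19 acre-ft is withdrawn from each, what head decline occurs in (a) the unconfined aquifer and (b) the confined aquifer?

A = 81 acres = 3.278 × 10^5 m²
ΔV = 19 acre-ft = 23440 m³
Unconfined: Δh_u = ΔV/(Sy·A) = 23440/(0.18 × 3.278 × 10^5) = 0.3972 m
Confined: Δh_c = ΔV/(S·A) = 23440/(6.6 × 10^-4 × 3.278 × 10^5) = 108.3 m

Δh_u ≈ 0.397 m; Δh_c ≈ 108 m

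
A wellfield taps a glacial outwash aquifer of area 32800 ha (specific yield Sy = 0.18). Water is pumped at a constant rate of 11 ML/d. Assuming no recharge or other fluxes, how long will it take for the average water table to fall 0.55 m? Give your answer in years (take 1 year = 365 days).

A = 32800 ha = 3.28 × 10^8 m²
ΔV = Sy × A × Δh = 0.18 × 3.28 × 10^8 × 0.55 = 3.247 × 10^7 m³
Q = 11 ML/d = 11000 m³/d
t = ΔV / Q = 3.247 × 10^7 m³ / 11000 m³/d = 2952 d
t = 2952 d ≈ 8.088 years

t ≈ 8.09 years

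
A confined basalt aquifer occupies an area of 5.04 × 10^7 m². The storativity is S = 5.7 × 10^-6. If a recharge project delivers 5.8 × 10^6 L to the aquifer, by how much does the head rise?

Δh ≈ 20.2 m

ΔV = 5.8 × 10^6 L = 5800 m³
Δh = ΔV / (S × A) = 5800 m³ / (5.7 × 10^-6 × 5.04 × 10^7 m²) = 20.19 m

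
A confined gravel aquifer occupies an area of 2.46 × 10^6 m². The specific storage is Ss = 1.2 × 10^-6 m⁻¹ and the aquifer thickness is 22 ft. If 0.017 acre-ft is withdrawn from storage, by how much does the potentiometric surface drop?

Δh ≈ 1.06 m

b = 22 ft = 6.706 m
S = Ss × b = 1.2 × 10^-6 m⁻¹ × 6.706 m = 8.047 × 10^-6
ΔV = 0.017 acre-ft = 20.97 m³
Δh = ΔV / (S × A) = 20.97 m³ / (8.047 × 10^-6 × 2.46 × 10^6 m²) = 1.059 m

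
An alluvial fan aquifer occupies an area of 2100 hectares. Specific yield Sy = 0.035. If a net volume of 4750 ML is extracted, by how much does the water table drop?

A = 2100 hectares = 2.1 × 10^7 m²
ΔV = 4750 ML = 4.75 × 10^6 m³
Δh = ΔV / (Sy × A) = 4.75 × 10^6 m³ / (0.035 × 2.1 × 10^7 m²) = 6.463 m

Δh ≈ 6.46 m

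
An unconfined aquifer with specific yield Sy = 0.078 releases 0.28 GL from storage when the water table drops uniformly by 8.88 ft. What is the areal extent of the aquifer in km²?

Δh = 8.88 ft = 2.707 m
ΔV = 0.28 GL = 2.8 × 10^5 m³
A = ΔV / (Sy × Δh) = 2.8 × 10^5 / (0.078 × 2.707) = 1.326 × 10^6 m²
A = 1.326 × 10^6 m² = 1.326 km²

A ≈ 1.33 km²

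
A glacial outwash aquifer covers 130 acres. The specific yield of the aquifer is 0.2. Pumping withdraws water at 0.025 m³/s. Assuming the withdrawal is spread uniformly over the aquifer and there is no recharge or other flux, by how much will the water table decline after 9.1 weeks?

A = 130 acres = 5.261 × 10^5 m²
Q = 0.025 m³/s = 2160 m³/d
t = 9.1 weeks = 63.7 d
ΔV = Q × t = 2160 m³/d × 63.7 d = 1.376 × 10^5 m³
Δh = ΔV / (Sy × A) = 1.376 × 10^5 / (0.2 × 5.261 × 10^5) = 1.308 m

Δh ≈ 1.31 m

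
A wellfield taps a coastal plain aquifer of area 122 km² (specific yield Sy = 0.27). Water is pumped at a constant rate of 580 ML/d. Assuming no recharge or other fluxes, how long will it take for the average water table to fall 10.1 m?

A = 122 km² = 1.22 × 10^8 m²
ΔV = Sy × A × Δh = 0.27 × 1.22 × 10^8 × 10.1 = 3.327 × 10^8 m³
Q = 580 ML/d = 5.8 × 10^5 m³/d
t = ΔV / Q = 3.327 × 10^8 m³ / 5.8 × 10^5 m³/d = 573.6 d

t ≈ 574 days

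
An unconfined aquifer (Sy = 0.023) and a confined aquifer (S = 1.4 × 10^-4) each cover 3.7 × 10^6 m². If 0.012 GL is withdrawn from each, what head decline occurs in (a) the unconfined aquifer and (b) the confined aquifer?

Δh_u ≈ 0.141 m; Δh_c ≈ 23.2 m

ΔV = 0.012 GL = 12000 m³
Unconfined: Δh_u = ΔV/(Sy·A) = 12000/(0.023 × 3.7 × 10^6) = 0.141 m
Confined: Δh_c = ΔV/(S·A) = 12000/(1.4 × 10^-4 × 3.7 × 10^6) = 23.17 m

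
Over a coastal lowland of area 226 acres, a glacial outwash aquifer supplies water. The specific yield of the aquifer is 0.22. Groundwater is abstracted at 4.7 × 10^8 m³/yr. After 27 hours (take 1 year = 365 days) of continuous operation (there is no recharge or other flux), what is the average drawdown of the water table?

Δh ≈ 7.2 m

A = 226 acres = 9.146 × 10^5 m²
Q = 4.7 × 10^8 m³/yr = 1.288 × 10^6 m³/d
t = 27 hours = 1.125 d
ΔV = Q × t = 1.288 × 10^6 m³/d × 1.125 d = 1.449 × 10^6 m³
Δh = ΔV / (Sy × A) = 1.449 × 10^6 / (0.22 × 9.146 × 10^5) = 7.2 m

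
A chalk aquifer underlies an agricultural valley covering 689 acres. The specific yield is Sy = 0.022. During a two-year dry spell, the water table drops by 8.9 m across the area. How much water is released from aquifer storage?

A = 689 acres = 2.788 × 10^6 m²
ΔV = Sy × A × Δh = 0.022 × 2.788 × 10^6 m² × 8.9 m = 5.459 × 10^5 m³

ΔV ≈ 5.46 × 10^5 m³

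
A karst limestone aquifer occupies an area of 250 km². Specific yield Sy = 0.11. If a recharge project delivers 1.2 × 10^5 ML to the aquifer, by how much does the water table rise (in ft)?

Δh ≈ 14.3 ft

A = 250 km² = 2.5 × 10^8 m²
ΔV = 1.2 × 10^5 ML = 1.2 × 10^8 m³
Δh = ΔV / (Sy × A) = 1.2 × 10^8 m³ / (0.11 × 2.5 × 10^8 m²) = 4.364 m
Δh = 4.364 m = 14.32 ft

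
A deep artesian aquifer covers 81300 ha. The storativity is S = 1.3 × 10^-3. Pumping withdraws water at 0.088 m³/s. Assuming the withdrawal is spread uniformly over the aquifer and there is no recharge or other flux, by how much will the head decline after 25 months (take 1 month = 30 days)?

Δh ≈ 5.4 m

A = 81300 ha = 8.13 × 10^8 m²
Q = 0.088 m³/s = 7603 m³/d
t = 25 months = 750 d
ΔV = Q × t = 7603 m³/d × 750 d = 5.702 × 10^6 m³
Δh = ΔV / (S × A) = 5.702 × 10^6 / (0.0013 × 8.13 × 10^8) = 5.395 m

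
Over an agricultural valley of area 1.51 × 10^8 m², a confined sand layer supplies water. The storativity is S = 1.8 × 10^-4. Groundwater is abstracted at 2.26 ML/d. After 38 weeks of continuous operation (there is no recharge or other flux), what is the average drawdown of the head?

Δh ≈ 22.1 m

Q = 2.26 ML/d = 2260 m³/d
t = 38 weeks = 266 d
ΔV = Q × t = 2260 m³/d × 266 d = 6.012 × 10^5 m³
Δh = ΔV / (S × A) = 6.012 × 10^5 / (1.8 × 10^-4 × 1.51 × 10^8) = 22.12 m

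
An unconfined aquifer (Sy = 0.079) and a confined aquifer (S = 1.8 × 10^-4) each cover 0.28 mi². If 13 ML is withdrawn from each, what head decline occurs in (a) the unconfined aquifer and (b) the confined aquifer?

A = 0.28 mi² = 7.252 × 10^5 m²
ΔV = 13 ML = 13000 m³
Unconfined: Δh_u = ΔV/(Sy·A) = 13000/(0.079 × 7.252 × 10^5) = 0.2269 m
Confined: Δh_c = ΔV/(S·A) = 13000/(1.8 × 10^-4 × 7.252 × 10^5) = 99.59 m

Δh_u ≈ 0.227 m; Δh_c ≈ 99.6 m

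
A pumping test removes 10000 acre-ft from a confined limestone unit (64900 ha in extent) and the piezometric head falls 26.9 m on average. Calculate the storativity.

A = 64900 ha = 6.49 × 10^8 m²
ΔV = 10000 acre-ft = 1.233 × 10^7 m³
S = ΔV / (A × Δh) = 1.233 × 10^7 m³ / (6.49 × 10^8 m² × 26.9 m) = 7.065 × 10^-4

S ≈ 7.1 × 10^-4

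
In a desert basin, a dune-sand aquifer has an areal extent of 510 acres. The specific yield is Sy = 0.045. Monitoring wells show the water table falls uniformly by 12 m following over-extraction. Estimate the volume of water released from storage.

A = 510 acres = 2.064 × 10^6 m²
ΔV = Sy × A × Δh = 0.045 × 2.064 × 10^6 m² × 12 m = 1.115 × 10^6 m³

ΔV ≈ 1.11 × 10^6 m³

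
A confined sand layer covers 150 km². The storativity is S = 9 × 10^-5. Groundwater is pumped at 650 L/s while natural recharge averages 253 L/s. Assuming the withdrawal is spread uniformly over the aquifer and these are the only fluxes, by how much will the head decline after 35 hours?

Δh ≈ 3.71 m

A = 150 km² = 1.5 × 10^8 m²
Net abstraction = 650 − 253 = 397 L/s
Q_net = 397 L/s = 34300 m³/d
t = 35 hours = 1.458 d
ΔV = Q × t = 34300 m³/d × 1.458 d = 50020 m³
Δh = ΔV / (S × A) = 50020 / (9 × 10^-5 × 1.5 × 10^8) = 3.705 m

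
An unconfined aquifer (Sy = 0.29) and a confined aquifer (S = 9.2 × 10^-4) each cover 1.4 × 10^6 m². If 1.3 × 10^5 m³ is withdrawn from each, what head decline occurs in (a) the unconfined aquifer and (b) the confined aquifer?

Δh_u ≈ 0.32 m; Δh_c ≈ 101 m

Unconfined: Δh_u = ΔV/(Sy·A) = 1.3 × 10^5/(0.29 × 1.4 × 10^6) = 0.3202 m
Confined: Δh_c = ΔV/(S·A) = 1.3 × 10^5/(9.2 × 10^-4 × 1.4 × 10^6) = 100.9 m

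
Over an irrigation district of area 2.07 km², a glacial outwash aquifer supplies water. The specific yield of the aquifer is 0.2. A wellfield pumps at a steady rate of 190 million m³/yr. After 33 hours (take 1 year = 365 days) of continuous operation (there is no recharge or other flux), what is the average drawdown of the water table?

A = 2.07 km² = 2.07 × 10^6 m²
Q = 190 million m³/yr = 5.205 × 10^5 m³/d
t = 33 hours = 1.375 d
ΔV = Q × t = 5.205 × 10^5 m³/d × 1.375 d = 7.158 × 10^5 m³
Δh = ΔV / (Sy × A) = 7.158 × 10^5 / (0.2 × 2.07 × 10^6) = 1.729 m

Δh ≈ 1.73 m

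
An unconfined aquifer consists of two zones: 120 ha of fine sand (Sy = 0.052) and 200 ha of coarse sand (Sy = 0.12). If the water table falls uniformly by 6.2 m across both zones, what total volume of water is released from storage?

ΔV ≈ 1.87 × 10^6 m³

A₁ = 120 ha = 1.2 × 10^6 m²; A₂ = 200 ha = 2 × 10^6 m²
ΔV₁ = 0.052 × 1.2 × 10^6 × 6.2 = 3.869 × 10^5 m³
ΔV₂ = 0.12 × 2 × 10^6 × 6.2 = 1.488 × 10^6 m³
ΔV = ΔV₁ + ΔV₂ = 1.875 × 10^6 m³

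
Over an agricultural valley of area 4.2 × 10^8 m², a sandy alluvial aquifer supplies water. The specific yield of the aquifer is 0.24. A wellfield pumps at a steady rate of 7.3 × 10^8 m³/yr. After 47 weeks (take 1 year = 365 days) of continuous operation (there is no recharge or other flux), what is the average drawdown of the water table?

Q = 7.3 × 10^8 m³/yr = 2 × 10^6 m³/d
t = 47 weeks = 329 d
ΔV = Q × t = 2 × 10^6 m³/d × 329 d = 6.58 × 10^8 m³
Δh = ΔV / (Sy × A) = 6.58 × 10^8 / (0.24 × 4.2 × 10^8) = 6.528 m

Δh ≈ 6.53 m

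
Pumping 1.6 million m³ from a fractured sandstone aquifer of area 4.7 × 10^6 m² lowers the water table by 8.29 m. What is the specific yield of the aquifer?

ΔV = 1.6 million m³ = 1.6 × 10^6 m³
Sy = ΔV / (A × Δh) = 1.6 × 10^6 m³ / (4.7 × 10^6 m² × 8.29 m) = 0.04106

Sy ≈ 0.041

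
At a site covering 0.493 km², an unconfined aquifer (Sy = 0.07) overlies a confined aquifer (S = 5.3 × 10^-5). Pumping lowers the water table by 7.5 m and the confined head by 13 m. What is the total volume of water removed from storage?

ΔV ≈ 2.59 × 10^5 m³

A = 0.493 km² = 4.93 × 10^5 m²
Unconfined: ΔV_u = Sy × A × Δh_u = 0.07 × 4.93 × 10^5 × 7.5 = 2.588 × 10^5 m³
Confined: ΔV_c = S × A × Δh_c = 5.3 × 10^-5 × 4.93 × 10^5 × 13 = 339.7 m³
Total ΔV = 2.588 × 10^5 + 339.7 = 2.592 × 10^5 m³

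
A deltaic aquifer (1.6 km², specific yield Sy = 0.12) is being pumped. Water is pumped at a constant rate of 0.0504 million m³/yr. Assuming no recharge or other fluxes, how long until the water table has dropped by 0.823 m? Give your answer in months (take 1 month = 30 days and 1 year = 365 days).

A = 1.6 km² = 1.6 × 10^6 m²
ΔV = Sy × A × Δh = 0.12 × 1.6 × 10^6 × 0.823 = 1.58 × 10^5 m³
Q = 0.0504 million m³/yr = 138.1 m³/d
t = ΔV / Q = 1.58 × 10^5 m³ / 138.1 m³/d = 1144 d
t = 1144 d ≈ 38.15 months

t ≈ 38.1 months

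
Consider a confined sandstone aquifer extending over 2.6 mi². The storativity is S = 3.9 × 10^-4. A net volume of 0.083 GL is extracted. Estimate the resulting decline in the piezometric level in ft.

Δh ≈ 104 ft

A = 2.6 mi² = 6.734 × 10^6 m²
ΔV = 0.083 GL = 83000 m³
Δh = ΔV / (S × A) = 83000 m³ / (3.9 × 10^-4 × 6.734 × 10^6 m²) = 31.6 m
Δh = 31.6 m = 103.7 ft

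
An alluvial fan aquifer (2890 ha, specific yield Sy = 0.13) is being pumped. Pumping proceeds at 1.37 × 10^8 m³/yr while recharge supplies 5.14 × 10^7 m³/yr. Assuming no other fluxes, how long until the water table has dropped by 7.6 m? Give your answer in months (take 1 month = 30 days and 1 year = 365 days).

A = 2890 ha = 2.89 × 10^7 m²
ΔV = Sy × A × Δh = 0.13 × 2.89 × 10^7 × 7.6 = 2.855 × 10^7 m³
Net withdrawal = 1.37 × 10^8 − 5.14 × 10^7 = 8.56 × 10^7 m³/yr = 2.345 × 10^5 m³/d
t = ΔV / Q = 2.855 × 10^7 m³ / 2.345 × 10^5 m³/d = 121.8 d
t = 121.8 d ≈ 4.058 months

t ≈ 4.06 months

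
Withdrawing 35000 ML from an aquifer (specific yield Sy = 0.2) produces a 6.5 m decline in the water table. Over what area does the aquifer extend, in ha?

ΔV = 35000 ML = 3.5 × 10^7 m³
A = ΔV / (Sy × Δh) = 3.5 × 10^7 / (0.2 × 6.5) = 2.692 × 10^7 m²
A = 2.692 × 10^7 m² = 2692 ha

A ≈ 2690 ha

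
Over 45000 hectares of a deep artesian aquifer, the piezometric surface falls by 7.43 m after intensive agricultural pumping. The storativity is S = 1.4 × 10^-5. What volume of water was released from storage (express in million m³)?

ΔV ≈ 0.0468 million m³

A = 45000 hectares = 4.5 × 10^8 m²
ΔV = S × A × Δh = 1.4 × 10^-5 × 4.5 × 10^8 m² × 7.43 m = 46810 m³
ΔV = 46810 m³ = 0.04681 million m³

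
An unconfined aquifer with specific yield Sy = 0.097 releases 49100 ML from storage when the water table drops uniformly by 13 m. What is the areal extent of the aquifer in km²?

A ≈ 38.9 km²

ΔV = 49100 ML = 4.91 × 10^7 m³
A = ΔV / (Sy × Δh) = 4.91 × 10^7 / (0.097 × 13) = 3.894 × 10^7 m²
A = 3.894 × 10^7 m² = 38.94 km²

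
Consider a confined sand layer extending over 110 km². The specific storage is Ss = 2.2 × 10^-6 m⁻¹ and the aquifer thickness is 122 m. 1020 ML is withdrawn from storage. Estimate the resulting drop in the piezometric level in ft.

S = Ss × b = 2.2 × 10^-6 m⁻¹ × 122 m = 2.684 × 10^-4
A = 110 km² = 1.1 × 10^8 m²
ΔV = 1020 ML = 1.02 × 10^6 m³
Δh = ΔV / (S × A) = 1.02 × 10^6 m³ / (2.684 × 10^-4 × 1.1 × 10^8 m²) = 34.55 m
Δh = 34.55 m = 113.3 ft

Δh ≈ 113 ft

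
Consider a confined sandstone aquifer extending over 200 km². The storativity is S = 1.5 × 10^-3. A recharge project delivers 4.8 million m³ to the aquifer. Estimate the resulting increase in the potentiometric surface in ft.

Δh ≈ 52.5 ft

A = 200 km² = 2 × 10^8 m²
ΔV = 4.8 million m³ = 4.8 × 10^6 m³
Δh = ΔV / (S × A) = 4.8 × 10^6 m³ / (0.0015 × 2 × 10^8 m²) = 16 m
Δh = 16 m = 52.49 ft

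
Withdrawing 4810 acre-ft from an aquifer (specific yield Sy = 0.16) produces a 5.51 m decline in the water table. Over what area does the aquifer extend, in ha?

A ≈ 673 ha

ΔV = 4810 acre-ft = 5.933 × 10^6 m³
A = ΔV / (Sy × Δh) = 5.933 × 10^6 / (0.16 × 5.51) = 6.73 × 10^6 m²
A = 6.73 × 10^6 m² = 673 ha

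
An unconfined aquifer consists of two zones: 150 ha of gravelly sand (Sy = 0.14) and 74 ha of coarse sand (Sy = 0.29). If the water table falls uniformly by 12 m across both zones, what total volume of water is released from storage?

A₁ = 150 ha = 1.5 × 10^6 m²; A₂ = 74 ha = 7.4 × 10^5 m²
ΔV₁ = 0.14 × 1.5 × 10^6 × 12 = 2.52 × 10^6 m³
ΔV₂ = 0.29 × 7.4 × 10^5 × 12 = 2.575 × 10^6 m³
ΔV = ΔV₁ + ΔV₂ = 5.095 × 10^6 m³

ΔV ≈ 5.1 × 10^6 m³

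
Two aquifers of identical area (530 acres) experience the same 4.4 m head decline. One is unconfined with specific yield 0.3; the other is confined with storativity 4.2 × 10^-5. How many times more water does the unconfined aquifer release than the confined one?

A = 530 acres = 2.145 × 10^6 m²
Unconfined: ΔV_u = Sy × A × Δh = 0.3 × 2.145 × 10^6 × 4.4 = 2.831 × 10^6 m³
Confined: ΔV_c = S × A × Δh = 4.2 × 10^-5 × 2.145 × 10^6 × 4.4 = 396.4 m³
Ratio = ΔV_u / ΔV_c = Sy / S = 0.3 / 4.2 × 10^-5 = 7143

ΔV_u / ΔV_c ≈ 7140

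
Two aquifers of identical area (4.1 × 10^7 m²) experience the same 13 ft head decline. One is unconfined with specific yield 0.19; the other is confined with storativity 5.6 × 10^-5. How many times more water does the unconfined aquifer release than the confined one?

Δh = 13 ft = 3.962 m
Unconfined: ΔV_u = Sy × A × Δh = 0.19 × 4.1 × 10^7 × 3.962 = 3.087 × 10^7 m³
Confined: ΔV_c = S × A × Δh = 5.6 × 10^-5 × 4.1 × 10^7 × 3.962 = 9098 m³
Ratio = ΔV_u / ΔV_c = Sy / S = 0.19 / 5.6 × 10^-5 = 3393

ΔV_u / ΔV_c ≈ 3390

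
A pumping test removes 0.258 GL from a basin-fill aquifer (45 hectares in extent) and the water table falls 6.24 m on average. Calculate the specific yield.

A = 45 hectares = 4.5 × 10^5 m²
ΔV = 0.258 GL = 2.58 × 10^5 m³
Sy = ΔV / (A × Δh) = 2.58 × 10^5 m³ / (4.5 × 10^5 m² × 6.24 m) = 0.09188

Sy ≈ 0.092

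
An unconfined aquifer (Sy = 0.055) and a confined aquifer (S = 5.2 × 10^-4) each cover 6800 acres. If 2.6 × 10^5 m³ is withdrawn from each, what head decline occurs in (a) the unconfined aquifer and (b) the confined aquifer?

A = 6800 acres = 2.752 × 10^7 m²
Unconfined: Δh_u = ΔV/(Sy·A) = 2.6 × 10^5/(0.055 × 2.752 × 10^7) = 0.1718 m
Confined: Δh_c = ΔV/(S·A) = 2.6 × 10^5/(5.2 × 10^-4 × 2.752 × 10^7) = 18.17 m

Δh_u ≈ 0.172 m; Δh_c ≈ 18.2 m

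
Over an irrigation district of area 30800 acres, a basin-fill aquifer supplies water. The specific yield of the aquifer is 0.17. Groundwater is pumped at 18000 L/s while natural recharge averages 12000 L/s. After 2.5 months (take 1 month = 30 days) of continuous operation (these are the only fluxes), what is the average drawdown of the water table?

Δh ≈ 1.83 m

A = 30800 acres = 1.246 × 10^8 m²
Net abstraction = 18000 − 12000 = 6000 L/s
Q_net = 6000 L/s = 5.184 × 10^5 m³/d
t = 2.5 months = 75 d
ΔV = Q × t = 5.184 × 10^5 m³/d × 75 d = 3.888 × 10^7 m³
Δh = ΔV / (Sy × A) = 3.888 × 10^7 / (0.17 × 1.246 × 10^8) = 1.835 m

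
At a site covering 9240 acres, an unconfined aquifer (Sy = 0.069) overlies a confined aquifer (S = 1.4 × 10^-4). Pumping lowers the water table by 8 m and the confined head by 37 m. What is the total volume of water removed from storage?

A = 9240 acres = 3.739 × 10^7 m²
Unconfined: ΔV_u = Sy × A × Δh_u = 0.069 × 3.739 × 10^7 × 8 = 2.064 × 10^7 m³
Confined: ΔV_c = S × A × Δh_c = 1.4 × 10^-4 × 3.739 × 10^7 × 37 = 1.937 × 10^5 m³
Total ΔV = 2.064 × 10^7 + 1.937 × 10^5 = 2.083 × 10^7 m³

ΔV ≈ 2.08 × 10^7 m³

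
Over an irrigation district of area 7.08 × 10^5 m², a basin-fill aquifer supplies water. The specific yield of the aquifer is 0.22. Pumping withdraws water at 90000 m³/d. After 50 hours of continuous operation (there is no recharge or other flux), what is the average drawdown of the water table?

Δh ≈ 1.2 m

t = 50 hours = 2.083 d
ΔV = Q × t = 90000 m³/d × 2.083 d = 1.875 × 10^5 m³
Δh = ΔV / (Sy × A) = 1.875 × 10^5 / (0.22 × 7.08 × 10^5) = 1.204 m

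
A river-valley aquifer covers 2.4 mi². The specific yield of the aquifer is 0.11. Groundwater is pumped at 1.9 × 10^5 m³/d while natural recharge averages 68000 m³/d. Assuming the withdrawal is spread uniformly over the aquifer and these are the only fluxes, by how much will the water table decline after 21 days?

A = 2.4 mi² = 6.216 × 10^6 m²
Net abstraction = 1.9 × 10^5 − 68000 = 1.22 × 10^5 m³/d
ΔV = Q × t = 1.22 × 10^5 m³/d × 21 d = 2.562 × 10^6 m³
Δh = ΔV / (Sy × A) = 2.562 × 10^6 / (0.11 × 6.216 × 10^6) = 3.747 m

Δh ≈ 3.75 m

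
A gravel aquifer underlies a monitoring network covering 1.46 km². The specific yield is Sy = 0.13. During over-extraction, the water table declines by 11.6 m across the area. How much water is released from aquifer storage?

ΔV ≈ 2.2 × 10^6 m³

A = 1.46 km² = 1.46 × 10^6 m²
ΔV = Sy × A × Δh = 0.13 × 1.46 × 10^6 m² × 11.6 m = 2.202 × 10^6 m³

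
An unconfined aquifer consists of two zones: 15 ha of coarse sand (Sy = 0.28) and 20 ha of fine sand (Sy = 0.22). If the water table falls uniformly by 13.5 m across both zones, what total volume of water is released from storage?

ΔV ≈ 1.16 × 10^6 m³

A₁ = 15 ha = 1.5 × 10^5 m²; A₂ = 20 ha = 2 × 10^5 m²
ΔV₁ = 0.28 × 1.5 × 10^5 × 13.5 = 5.67 × 10^5 m³
ΔV₂ = 0.22 × 2 × 10^5 × 13.5 = 5.94 × 10^5 m³
ΔV = ΔV₁ + ΔV₂ = 1.161 × 10^6 m³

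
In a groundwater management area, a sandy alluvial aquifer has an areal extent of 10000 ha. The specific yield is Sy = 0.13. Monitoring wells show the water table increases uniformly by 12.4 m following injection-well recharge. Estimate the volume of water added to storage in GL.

A = 10000 ha = 1 × 10^8 m²
ΔV = Sy × A × Δh = 0.13 × 1 × 10^8 m² × 12.4 m = 1.612 × 10^8 m³
ΔV = 1.612 × 10^8 m³ = 161.2 GL

ΔV ≈ 161 GL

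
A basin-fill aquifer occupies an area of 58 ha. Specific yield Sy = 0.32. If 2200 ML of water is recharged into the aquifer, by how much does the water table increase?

A = 58 ha = 5.8 × 10^5 m²
ΔV = 2200 ML = 2.2 × 10^6 m³
Δh = ΔV / (Sy × A) = 2.2 × 10^6 m³ / (0.32 × 5.8 × 10^5 m²) = 11.85 m

Δh ≈ 11.9 m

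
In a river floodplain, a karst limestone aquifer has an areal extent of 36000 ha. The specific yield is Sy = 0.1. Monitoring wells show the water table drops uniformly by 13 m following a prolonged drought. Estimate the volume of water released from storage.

ΔV ≈ 4.68 × 10^8 m³

A = 36000 ha = 3.6 × 10^8 m²
ΔV = Sy × A × Δh = 0.1 × 3.6 × 10^8 m² × 13 m = 4.68 × 10^8 m³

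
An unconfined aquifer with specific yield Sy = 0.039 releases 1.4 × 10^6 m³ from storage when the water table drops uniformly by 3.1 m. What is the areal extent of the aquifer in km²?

A = ΔV / (Sy × Δh) = 1.4 × 10^6 / (0.039 × 3.1) = 1.158 × 10^7 m²
A = 1.158 × 10^7 m² = 11.58 km²

A ≈ 11.6 km²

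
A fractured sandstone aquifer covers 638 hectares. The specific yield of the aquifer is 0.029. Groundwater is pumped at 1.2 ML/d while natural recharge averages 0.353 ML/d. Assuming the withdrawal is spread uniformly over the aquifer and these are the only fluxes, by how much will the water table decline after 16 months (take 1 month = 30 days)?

A = 638 hectares = 6.38 × 10^6 m²
Net abstraction = 1.2 − 0.353 = 0.847 ML/d
Q_net = 0.847 ML/d = 847 m³/d
t = 16 months = 480 d
ΔV = Q × t = 847 m³/d × 480 d = 4.066 × 10^5 m³
Δh = ΔV / (Sy × A) = 4.066 × 10^5 / (0.029 × 6.38 × 10^6) = 2.197 m

Δh ≈ 2.2 m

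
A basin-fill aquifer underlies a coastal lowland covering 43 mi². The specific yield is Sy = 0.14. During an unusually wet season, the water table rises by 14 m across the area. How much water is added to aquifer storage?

ΔV ≈ 2.18 × 10^8 m³

A = 43 mi² = 1.114 × 10^8 m²
ΔV = Sy × A × Δh = 0.14 × 1.114 × 10^8 m² × 14 m = 2.183 × 10^8 m³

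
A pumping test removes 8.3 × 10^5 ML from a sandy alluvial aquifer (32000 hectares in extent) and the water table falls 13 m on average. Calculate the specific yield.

A = 32000 hectares = 3.2 × 10^8 m²
ΔV = 8.3 × 10^5 ML = 8.3 × 10^8 m³
Sy = ΔV / (A × Δh) = 8.3 × 10^8 m³ / (3.2 × 10^8 m² × 13 m) = 0.1995

Sy ≈ 0.2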